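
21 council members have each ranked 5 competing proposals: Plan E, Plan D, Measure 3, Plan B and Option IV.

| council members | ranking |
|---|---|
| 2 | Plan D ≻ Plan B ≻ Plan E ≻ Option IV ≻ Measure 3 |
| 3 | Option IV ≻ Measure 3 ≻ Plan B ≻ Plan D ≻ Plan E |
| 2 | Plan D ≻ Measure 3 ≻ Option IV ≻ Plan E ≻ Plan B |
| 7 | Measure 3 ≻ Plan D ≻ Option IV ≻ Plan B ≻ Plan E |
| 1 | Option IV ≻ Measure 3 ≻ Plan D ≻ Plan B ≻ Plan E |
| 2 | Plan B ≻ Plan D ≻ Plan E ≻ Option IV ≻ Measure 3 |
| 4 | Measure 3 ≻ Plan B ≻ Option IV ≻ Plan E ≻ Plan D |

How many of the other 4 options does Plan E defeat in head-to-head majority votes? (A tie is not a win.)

0

Plan E against each rival (21 council members):
Plan E vs Plan D: Plan D wins 17–4.
Plan E–Measure 3: Measure 3 17–4.
Plan E vs Plan B: Plan E preferred on 2 ballots; Plan B wins 19–2.
Plan E vs Option IV: Option IV, 17–4.
Plan E beats no one; loses to Plan D, Measure 3, Plan B, Option IV — 0 pairwise wins.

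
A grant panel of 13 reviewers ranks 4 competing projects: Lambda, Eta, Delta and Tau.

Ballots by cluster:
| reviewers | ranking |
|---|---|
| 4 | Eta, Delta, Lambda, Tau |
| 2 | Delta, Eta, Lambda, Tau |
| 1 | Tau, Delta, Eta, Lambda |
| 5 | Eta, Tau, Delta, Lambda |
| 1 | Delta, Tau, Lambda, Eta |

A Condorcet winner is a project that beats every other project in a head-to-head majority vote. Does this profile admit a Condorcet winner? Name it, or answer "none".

Eta

Pairwise majorities:
Lambda vs Eta: 1 for Lambda, 12 for Eta — Eta by 12–1.
Lambda vs Delta: 0 for Lambda, 13 for Delta — Delta by 13–0.
Lambda vs Tau: Lambda preferred on 4+2 = 6 ballots; Tau wins 7–6.
Eta vs Delta: 4+5 = 9 for Eta, 4 for Delta — Eta by 9–4.
Eta vs Tau: 11 to 2, Eta.
Delta vs Tau: Delta is ranked higher on 4+2+1 = 7 ballots, Tau on 6. Delta wins 7–6.
Eta beats each of Lambda, Delta, Tau — Eta is the Condorcet winner.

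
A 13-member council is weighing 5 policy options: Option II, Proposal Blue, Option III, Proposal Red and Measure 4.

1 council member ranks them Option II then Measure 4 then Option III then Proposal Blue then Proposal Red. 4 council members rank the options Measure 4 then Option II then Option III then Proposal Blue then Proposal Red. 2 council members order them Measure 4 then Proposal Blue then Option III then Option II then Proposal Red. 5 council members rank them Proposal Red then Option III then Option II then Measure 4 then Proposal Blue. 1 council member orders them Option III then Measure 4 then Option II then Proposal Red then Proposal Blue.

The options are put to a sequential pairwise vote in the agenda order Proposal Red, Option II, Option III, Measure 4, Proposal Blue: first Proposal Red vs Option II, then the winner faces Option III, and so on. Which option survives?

Round 1: Proposal Red vs Option II — 5–8, Option II advances.
Round 2: Option II vs Option III — 5–8, Option III advances.
Round 3: Option III vs Measure 4 — 6–7, Measure 4 advances.
Round 4: Measure 4 vs Proposal Blue — 13–0, Measure 4 advances.
Measure 4 survives the agenda.

Measure 4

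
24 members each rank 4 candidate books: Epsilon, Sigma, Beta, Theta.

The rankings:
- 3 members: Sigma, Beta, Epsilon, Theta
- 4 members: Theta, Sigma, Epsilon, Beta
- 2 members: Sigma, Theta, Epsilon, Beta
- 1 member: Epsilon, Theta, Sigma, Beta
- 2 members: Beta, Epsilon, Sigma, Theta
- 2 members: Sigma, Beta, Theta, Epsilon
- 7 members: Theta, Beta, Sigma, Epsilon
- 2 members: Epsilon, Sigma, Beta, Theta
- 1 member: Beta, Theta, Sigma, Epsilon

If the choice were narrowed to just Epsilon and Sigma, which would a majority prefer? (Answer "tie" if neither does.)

Sigma

Ballots ranking Epsilon above Sigma: 1 + 2 + 2 = 5.
Ballots ranking Sigma above Epsilon: 24 − 5 = 19.
Sigma wins the head-to-head 19–5.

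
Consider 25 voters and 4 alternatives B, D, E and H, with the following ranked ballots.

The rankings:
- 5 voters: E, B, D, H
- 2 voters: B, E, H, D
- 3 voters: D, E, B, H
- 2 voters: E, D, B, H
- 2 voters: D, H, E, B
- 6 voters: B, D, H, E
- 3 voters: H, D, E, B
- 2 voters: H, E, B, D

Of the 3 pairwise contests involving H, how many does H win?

1

H against each rival (25 voters):
H–B: B 18–7.
H vs D: 2+3+2 = 7 for H, 18 for D — D by 18–7.
H–E: H 13–12.
H beats E; loses to B, D — 1 pairwise win.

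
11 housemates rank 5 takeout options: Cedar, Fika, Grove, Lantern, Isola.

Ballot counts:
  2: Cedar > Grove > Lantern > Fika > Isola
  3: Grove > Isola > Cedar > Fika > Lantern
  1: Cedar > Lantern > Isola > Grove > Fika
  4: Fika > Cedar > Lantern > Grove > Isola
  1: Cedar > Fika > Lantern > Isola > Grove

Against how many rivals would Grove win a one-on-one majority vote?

Grove against each rival (11 friends):
Grove vs Cedar: Grove preferred on 3 ballots; Cedar wins 8–3.
Grove vs Fika: Grove, 6–5.
Grove vs Lantern: 2+3 = 5 for Grove, 6 for Lantern — Lantern by 6–5.
Grove vs Isola: Grove, 9–2.
Grove beats Fika, Isola; loses to Cedar, Lantern — 2 pairwise wins.

2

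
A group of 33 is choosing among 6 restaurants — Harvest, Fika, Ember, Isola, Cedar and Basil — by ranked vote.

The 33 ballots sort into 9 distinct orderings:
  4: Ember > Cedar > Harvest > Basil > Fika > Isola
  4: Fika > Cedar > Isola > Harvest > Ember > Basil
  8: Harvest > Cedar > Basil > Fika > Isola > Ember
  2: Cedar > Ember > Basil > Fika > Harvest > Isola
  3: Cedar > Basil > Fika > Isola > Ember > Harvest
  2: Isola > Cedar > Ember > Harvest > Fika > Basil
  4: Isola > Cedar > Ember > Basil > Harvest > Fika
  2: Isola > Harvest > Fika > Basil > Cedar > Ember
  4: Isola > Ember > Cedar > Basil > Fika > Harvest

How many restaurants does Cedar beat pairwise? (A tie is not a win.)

Cedar against each rival (33 friends):
Cedar vs Harvest: Cedar preferred on 23 ballots; Cedar wins 23–10.
Cedar vs Fika: Cedar preferred on 27 ballots; Cedar wins 27–6.
Cedar–Ember: Cedar 25–8.
Cedar vs Isola: 21 to 12, Cedar.
Cedar vs Basil: Cedar wins 31–2.
Cedar beats Harvest, Fika, Ember, Isola, Basil — 5 pairwise wins.

5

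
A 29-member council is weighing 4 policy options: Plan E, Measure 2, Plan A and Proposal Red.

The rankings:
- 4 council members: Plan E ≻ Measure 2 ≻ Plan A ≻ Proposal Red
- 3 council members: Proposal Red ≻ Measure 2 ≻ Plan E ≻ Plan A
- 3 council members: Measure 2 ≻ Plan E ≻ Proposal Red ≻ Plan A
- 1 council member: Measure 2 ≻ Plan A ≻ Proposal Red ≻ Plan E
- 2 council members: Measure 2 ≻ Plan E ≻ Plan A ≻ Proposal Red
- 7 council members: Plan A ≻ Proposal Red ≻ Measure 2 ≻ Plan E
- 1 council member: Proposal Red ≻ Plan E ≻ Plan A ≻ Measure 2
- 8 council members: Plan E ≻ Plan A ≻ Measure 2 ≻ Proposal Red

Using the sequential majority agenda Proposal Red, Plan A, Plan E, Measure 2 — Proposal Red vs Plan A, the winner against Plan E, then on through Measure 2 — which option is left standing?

Round 1: Proposal Red vs Plan A — 7–22, Plan A advances.
Round 2: Plan A vs Plan E — 8–21, Plan E advances.
Round 3: Plan E vs Measure 2 — 13–16, Measure 2 advances.
The agenda winner is Measure 2.

Measure 2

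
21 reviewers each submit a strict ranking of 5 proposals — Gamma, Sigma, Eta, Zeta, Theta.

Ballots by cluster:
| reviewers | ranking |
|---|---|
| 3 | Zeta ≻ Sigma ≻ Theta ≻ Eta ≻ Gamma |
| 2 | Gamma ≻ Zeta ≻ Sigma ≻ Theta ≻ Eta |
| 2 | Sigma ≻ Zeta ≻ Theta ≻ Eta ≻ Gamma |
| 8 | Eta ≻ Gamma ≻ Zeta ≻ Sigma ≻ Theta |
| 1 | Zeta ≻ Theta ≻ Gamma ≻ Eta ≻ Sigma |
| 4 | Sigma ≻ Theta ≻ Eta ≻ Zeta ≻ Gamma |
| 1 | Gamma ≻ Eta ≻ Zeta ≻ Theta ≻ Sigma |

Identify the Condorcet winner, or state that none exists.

none

Pairwise majorities:
Gamma vs Sigma: 2+8+1+1 = 12 for Gamma, 9 for Sigma — Gamma by 12–9.
Gamma vs Eta: Eta, 17–4.
Gamma vs Zeta: Gamma, 11–10.
Gamma–Theta: Gamma 11–10.
Sigma vs Eta: Sigma, 11–10.
Sigma–Zeta: Zeta 15–6.
Sigma vs Theta: Sigma is ranked higher on 3+2+2+8+4 = 19 ballots, Theta on 2. Sigma wins 19–2.
Eta vs Zeta: 13 to 8, Eta.
Eta vs Theta: Theta wins 12–9.
Zeta vs Theta: Zeta wins 17–4.
Every project loses at least once (Gamma loses to Eta; Sigma loses to Gamma; Eta loses to Sigma; Zeta loses to Gamma; Theta loses to Gamma). The majority relation contains the cycle Gamma → Sigma → Eta → Gamma, so there is no Condorcet winner.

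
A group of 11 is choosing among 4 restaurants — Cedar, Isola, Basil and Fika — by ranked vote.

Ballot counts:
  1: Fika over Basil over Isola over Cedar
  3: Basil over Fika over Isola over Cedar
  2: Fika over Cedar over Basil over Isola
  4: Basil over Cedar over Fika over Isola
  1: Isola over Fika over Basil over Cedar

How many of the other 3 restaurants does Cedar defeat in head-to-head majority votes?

1

Cedar against each rival (11 friends):
Cedar vs Isola: Cedar, 6–5.
Cedar vs Basil: Basil wins 9–2.
Cedar vs Fika: Fika, 7–4.
Cedar beats Isola; loses to Basil, Fika — 1 pairwise win.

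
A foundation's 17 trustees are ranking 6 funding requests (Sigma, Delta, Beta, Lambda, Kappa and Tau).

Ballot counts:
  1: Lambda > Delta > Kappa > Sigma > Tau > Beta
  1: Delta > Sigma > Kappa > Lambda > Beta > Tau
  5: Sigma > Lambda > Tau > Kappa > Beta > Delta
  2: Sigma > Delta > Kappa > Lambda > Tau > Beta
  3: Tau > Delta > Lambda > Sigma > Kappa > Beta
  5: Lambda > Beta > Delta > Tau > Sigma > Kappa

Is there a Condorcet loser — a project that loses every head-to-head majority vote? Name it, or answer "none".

none

Head-to-head results (17 reviewers):
Sigma vs Delta: 7 to 10, Delta.
Sigma vs Beta: 1+1+5+2+3 = 12 for Sigma, 5 for Beta — Sigma by 12–5.
Sigma–Lambda: Lambda 9–8.
Sigma vs Kappa: 1+5+2+3+5 = 16 for Sigma, 1 for Kappa — Sigma by 16–1.
Sigma vs Tau: Sigma wins 9–8.
Delta–Beta: Beta 10–7.
Delta vs Lambda: 1+2+3 = 6 for Delta, 11 for Lambda — Lambda by 11–6.
Delta vs Kappa: Delta, 12–5.
Delta vs Tau: 1+1+2+5 = 9 for Delta, 8 for Tau — Delta by 9–8.
Beta vs Lambda: 0 for Beta, 17 for Lambda — Lambda by 17–0.
Beta vs Kappa: Beta preferred on 5 ballots; Kappa wins 12–5.
Beta vs Tau: 6 to 11, Tau.
Lambda vs Kappa: Lambda wins 14–3.
Lambda–Tau: Lambda 14–3.
Kappa vs Tau: Tau wins 13–4.
Each project has at least one pairwise win (Sigma beats Beta; Delta beats Sigma; Beta beats Delta; Lambda beats Sigma; Kappa beats Beta; Tau beats Beta) — no Condorcet loser.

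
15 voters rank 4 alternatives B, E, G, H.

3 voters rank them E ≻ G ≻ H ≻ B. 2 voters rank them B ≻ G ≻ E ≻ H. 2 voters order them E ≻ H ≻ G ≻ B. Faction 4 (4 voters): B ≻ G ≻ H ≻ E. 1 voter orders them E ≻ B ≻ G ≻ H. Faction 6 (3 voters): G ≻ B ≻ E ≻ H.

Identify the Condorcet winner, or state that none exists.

G

Head-to-head results (15 voters):
B vs E: B preferred on 2+4+3 = 9 ballots; B wins 9–6.
B vs G: B preferred on 2+4+1 = 7 ballots; G wins 8–7.
B vs H: B wins 10–5.
E vs G: G wins 9–6.
E vs H: 3+2+2+1+3 = 11 for E, 4 for H — E by 11–4.
G vs H: G preferred on 3+2+4+1+3 = 13 ballots; G wins 13–2.
G defeats every rival head-to-head and is the Condorcet winner.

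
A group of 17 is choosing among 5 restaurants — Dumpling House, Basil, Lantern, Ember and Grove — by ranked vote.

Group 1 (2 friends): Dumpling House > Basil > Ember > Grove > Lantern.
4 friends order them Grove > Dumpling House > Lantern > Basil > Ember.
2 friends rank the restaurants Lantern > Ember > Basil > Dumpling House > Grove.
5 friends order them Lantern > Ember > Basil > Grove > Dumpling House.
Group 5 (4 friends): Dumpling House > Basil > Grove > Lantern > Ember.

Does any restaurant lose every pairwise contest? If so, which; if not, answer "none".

Head-to-head results (17 friends):
Dumpling House vs Basil: Dumpling House preferred on 2+4+4 = 10 ballots; Dumpling House wins 10–7.
Dumpling House–Lantern: Dumpling House 10–7.
Dumpling House vs Ember: 2+4+4 = 10 for Dumpling House, 7 for Ember — Dumpling House by 10–7.
Dumpling House vs Grove: Grove wins 9–8.
Basil vs Lantern: 2+4 = 6 for Basil, 11 for Lantern — Lantern by 11–6.
Basil vs Ember: 2+4+4 = 10 for Basil, 7 for Ember — Basil by 10–7.
Basil vs Grove: 2+2+5+4 = 13 for Basil, 4 for Grove — Basil by 13–4.
Lantern vs Ember: Lantern, 15–2.
Lantern vs Grove: 2+5 = 7 for Lantern, 10 for Grove — Grove by 10–7.
Ember vs Grove: 9 to 8, Ember.
No restaurant is winless: Dumpling House beats Basil; Basil beats Ember; Lantern beats Basil; Ember beats Grove; Grove beats Dumpling House. There is no Condorcet loser.

none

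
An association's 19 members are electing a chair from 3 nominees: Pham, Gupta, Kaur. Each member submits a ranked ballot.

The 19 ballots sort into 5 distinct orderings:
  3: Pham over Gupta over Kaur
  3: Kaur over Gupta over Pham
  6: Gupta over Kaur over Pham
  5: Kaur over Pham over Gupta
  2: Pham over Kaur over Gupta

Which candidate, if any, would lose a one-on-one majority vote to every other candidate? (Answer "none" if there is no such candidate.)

Gupta

Pairwise majorities:
Pham vs Gupta: Pham preferred on 3+5+2 = 10 ballots; Pham wins 10–9.
Pham vs Kaur: Pham preferred on 3+2 = 5 ballots; Kaur wins 14–5.
Gupta vs Kaur: 9 to 10, Kaur.
Only Gupta has no wins; Gupta is the Condorcet loser.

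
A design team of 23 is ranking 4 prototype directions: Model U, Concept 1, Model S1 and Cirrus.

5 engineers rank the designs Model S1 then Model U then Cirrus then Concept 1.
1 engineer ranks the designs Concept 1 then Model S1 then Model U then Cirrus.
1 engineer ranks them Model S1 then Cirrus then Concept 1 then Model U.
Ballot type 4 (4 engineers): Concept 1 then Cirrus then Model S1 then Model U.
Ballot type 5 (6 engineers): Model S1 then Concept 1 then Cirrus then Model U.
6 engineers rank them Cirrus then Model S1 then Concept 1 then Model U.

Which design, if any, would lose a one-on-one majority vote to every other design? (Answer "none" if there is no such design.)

Pairwise majorities:
Model U vs Concept 1: 5 for Model U, 18 for Concept 1 — Concept 1 by 18–5.
Model U vs Model S1: 0 to 23, Model S1.
Model U vs Cirrus: 6 to 17, Cirrus.
Concept 1 vs Model S1: Model S1, 18–5.
Concept 1 vs Cirrus: Concept 1 is ranked higher on 1+4+6 = 11 ballots, Cirrus on 12. Cirrus wins 12–11.
Model S1–Cirrus: Model S1 13–10.
Only Model U has no wins; Model U is the Condorcet loser.

Model U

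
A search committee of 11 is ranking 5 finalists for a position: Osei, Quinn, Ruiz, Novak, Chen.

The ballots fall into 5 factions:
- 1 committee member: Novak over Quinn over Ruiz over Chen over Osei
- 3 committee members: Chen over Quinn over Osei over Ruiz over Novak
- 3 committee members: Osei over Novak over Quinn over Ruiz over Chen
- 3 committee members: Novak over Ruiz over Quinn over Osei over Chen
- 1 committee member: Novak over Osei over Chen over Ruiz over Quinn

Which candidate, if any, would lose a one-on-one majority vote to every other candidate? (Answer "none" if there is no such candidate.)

Chen

Head-to-head results (11 committee members):
Osei vs Quinn: 4 to 7, Quinn.
Osei vs Ruiz: Osei, 7–4.
Osei vs Novak: Osei, 6–5.
Osei vs Chen: Osei preferred on 3+3+1 = 7 ballots; Osei wins 7–4.
Quinn vs Ruiz: Quinn is ranked higher on 1+3+3 = 7 ballots, Ruiz on 4. Quinn wins 7–4.
Quinn vs Novak: Quinn is ranked higher on 3 ballots, Novak on 8. Novak wins 8–3.
Quinn vs Chen: 7 to 4, Quinn.
Ruiz vs Novak: Ruiz preferred on 3 ballots; Novak wins 8–3.
Ruiz vs Chen: 1+3+3 = 7 for Ruiz, 4 for Chen — Ruiz by 7–4.
Novak vs Chen: Novak preferred on 1+3+3+1 = 8 ballots; Novak wins 8–3.
Chen loses to every other candidate — it is the Condorcet loser.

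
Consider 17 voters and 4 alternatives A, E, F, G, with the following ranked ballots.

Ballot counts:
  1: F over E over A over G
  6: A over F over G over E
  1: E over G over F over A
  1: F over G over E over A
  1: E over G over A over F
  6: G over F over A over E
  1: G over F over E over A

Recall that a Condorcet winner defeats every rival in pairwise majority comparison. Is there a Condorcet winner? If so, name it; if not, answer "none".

Pairwise majorities:
A–E: A 12–5.
A vs F: F wins 10–7.
A–G: G 10–7.
E–F: F 15–2.
E–G: G 14–3.
F vs G: G wins 9–8.
G defeats every rival head-to-head and is the Condorcet winner.

G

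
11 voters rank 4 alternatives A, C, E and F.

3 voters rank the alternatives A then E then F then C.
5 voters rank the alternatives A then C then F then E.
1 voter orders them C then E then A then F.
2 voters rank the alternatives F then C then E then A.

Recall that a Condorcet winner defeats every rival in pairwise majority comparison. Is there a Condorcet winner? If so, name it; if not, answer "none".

A

Head-to-head results (11 voters):
A vs C: A wins 8–3.
A vs E: A, 8–3.
A vs F: A, 9–2.
C vs E: C wins 8–3.
C–F: C 6–5.
E vs F: F wins 7–4.
Only A has no losses; A is the Condorcet winner.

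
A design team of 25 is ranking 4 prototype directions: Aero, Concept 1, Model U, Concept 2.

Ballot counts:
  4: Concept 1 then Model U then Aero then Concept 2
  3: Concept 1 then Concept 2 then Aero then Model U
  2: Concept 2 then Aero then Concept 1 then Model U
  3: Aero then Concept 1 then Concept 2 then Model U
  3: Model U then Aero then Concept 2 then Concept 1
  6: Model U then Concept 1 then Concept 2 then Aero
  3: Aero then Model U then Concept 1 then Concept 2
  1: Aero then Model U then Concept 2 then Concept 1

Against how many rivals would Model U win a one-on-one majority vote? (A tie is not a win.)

3

Model U against each rival (25 engineers):
Model U vs Aero: 4+3+6 = 13 for Model U, 12 for Aero — Model U by 13–12.
Model U vs Concept 1: 13 to 12, Model U.
Model U vs Concept 2: Model U, 17–8.
Model U beats Aero, Concept 1, Concept 2 — 3 pairwise wins.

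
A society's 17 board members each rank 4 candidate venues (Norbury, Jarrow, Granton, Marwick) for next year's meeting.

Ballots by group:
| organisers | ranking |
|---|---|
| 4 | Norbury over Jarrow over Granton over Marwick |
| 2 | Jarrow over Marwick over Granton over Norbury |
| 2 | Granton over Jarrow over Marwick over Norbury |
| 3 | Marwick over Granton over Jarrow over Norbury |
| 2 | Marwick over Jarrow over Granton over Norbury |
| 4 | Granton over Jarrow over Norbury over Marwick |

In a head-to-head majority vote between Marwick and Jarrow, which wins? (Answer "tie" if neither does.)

Ballots ranking Marwick above Jarrow: 3 + 2 = 5.
Ballots ranking Jarrow above Marwick: 17 − 5 = 12.
Jarrow wins the head-to-head 12–5.

Jarrow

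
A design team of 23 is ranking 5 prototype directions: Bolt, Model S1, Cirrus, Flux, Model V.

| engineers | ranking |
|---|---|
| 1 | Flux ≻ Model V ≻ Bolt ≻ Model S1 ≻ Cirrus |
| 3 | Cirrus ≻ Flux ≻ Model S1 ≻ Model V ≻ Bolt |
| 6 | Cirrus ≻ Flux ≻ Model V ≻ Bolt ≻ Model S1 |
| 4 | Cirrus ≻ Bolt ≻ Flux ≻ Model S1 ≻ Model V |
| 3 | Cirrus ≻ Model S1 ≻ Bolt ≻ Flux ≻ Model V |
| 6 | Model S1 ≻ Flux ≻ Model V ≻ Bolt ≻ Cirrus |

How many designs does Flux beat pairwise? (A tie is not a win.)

3

Flux against each rival (23 engineers):
Flux vs Bolt: Flux is ranked higher on 1+3+6+6 = 16 ballots, Bolt on 7. Flux wins 16–7.
Flux vs Model S1: 1+3+6+4 = 14 for Flux, 9 for Model S1 — Flux by 14–9.
Flux vs Cirrus: Flux is ranked higher on 1+6 = 7 ballots, Cirrus on 16. Cirrus wins 16–7.
Flux vs Model V: Flux, 23–0.
Flux beats Bolt, Model S1, Model V; loses to Cirrus — 3 pairwise wins.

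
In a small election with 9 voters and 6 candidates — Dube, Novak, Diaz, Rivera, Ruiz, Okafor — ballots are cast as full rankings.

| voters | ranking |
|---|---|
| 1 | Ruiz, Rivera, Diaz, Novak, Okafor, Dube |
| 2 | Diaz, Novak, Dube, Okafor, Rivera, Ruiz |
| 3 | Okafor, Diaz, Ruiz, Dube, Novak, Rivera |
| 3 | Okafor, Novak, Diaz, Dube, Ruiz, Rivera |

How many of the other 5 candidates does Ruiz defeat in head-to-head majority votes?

Ruiz against each rival (9 voters):
Ruiz vs Dube: Ruiz is ranked higher on 1+3 = 4 ballots, Dube on 5. Dube wins 5–4.
Ruiz vs Novak: Ruiz is ranked higher on 1+3 = 4 ballots, Novak on 5. Novak wins 5–4.
Ruiz–Diaz: Diaz 8–1.
Ruiz vs Rivera: Ruiz is ranked higher on 1+3+3 = 7 ballots, Rivera on 2. Ruiz wins 7–2.
Ruiz vs Okafor: Okafor, 8–1.
Ruiz beats Rivera; loses to Dube, Novak, Diaz, Okafor — 1 pairwise win.

1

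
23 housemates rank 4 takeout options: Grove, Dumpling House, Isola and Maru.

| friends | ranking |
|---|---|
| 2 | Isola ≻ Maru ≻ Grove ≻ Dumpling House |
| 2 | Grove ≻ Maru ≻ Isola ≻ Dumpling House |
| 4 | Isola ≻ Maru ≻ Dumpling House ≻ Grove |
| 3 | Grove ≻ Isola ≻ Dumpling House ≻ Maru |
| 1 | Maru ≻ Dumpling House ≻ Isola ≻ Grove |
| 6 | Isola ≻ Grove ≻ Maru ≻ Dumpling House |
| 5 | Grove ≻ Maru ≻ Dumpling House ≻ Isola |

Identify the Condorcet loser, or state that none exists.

Dumpling House

Head-to-head results (23 friends):
Grove vs Dumpling House: Grove is ranked higher on 2+2+3+6+5 = 18 ballots, Dumpling House on 5. Grove wins 18–5.
Grove–Isola: Isola 13–10.
Grove vs Maru: Grove is ranked higher on 2+3+6+5 = 16 ballots, Maru on 7. Grove wins 16–7.
Dumpling House vs Isola: Dumpling House preferred on 1+5 = 6 ballots; Isola wins 17–6.
Dumpling House vs Maru: Maru, 20–3.
Isola–Maru: Isola 15–8.
Dumpling House is beaten in every head-to-head and is the Condorcet loser.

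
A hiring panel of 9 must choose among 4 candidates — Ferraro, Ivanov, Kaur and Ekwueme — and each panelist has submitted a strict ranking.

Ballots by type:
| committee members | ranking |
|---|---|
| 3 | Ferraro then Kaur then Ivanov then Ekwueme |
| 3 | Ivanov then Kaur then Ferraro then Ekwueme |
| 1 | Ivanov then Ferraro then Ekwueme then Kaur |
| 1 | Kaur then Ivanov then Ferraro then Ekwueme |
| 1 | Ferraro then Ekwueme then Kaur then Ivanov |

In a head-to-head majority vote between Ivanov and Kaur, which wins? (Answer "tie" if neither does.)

Ballots ranking Ivanov above Kaur: 3 + 1 = 4.
Ballots ranking Kaur above Ivanov: 9 − 4 = 5.
Kaur wins the head-to-head 5–4.

Kaur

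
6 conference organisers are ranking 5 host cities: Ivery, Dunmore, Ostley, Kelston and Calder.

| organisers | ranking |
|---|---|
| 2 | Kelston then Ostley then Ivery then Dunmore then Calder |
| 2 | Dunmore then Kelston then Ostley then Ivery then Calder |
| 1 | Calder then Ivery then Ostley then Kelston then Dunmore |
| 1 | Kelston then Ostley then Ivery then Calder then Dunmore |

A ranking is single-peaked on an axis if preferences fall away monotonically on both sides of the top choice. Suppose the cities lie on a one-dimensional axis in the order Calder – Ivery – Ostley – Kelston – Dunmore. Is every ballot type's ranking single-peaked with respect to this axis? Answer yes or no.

yes

Axis positions: Calder=1, Ivery=2, Ostley=3, Kelston=4, Dunmore=5.
Ballot type 1 (peak Kelston at position 4): ranking walks positions 4-3-2-5-1, expanding outward from the peak — single-peaked.
Ballot type 2 (peak Dunmore at position 5): ranking walks positions 5-4-3-2-1, expanding outward from the peak — single-peaked.
Ballot type 3 (peak Calder at position 1): ranking walks positions 1-2-3-4-5, expanding outward from the peak — single-peaked.
Ballot type 4 (peak Kelston at position 4): ranking walks positions 4-3-2-1-5, expanding outward from the peak — single-peaked.
Every ranking is single-peaked on this axis.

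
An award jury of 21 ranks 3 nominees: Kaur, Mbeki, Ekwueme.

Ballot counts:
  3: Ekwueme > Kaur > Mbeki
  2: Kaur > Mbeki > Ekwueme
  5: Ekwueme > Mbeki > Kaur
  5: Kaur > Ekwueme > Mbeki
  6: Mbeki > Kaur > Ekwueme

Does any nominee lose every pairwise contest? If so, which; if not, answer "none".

Head-to-head results (21 jurors):
Kaur vs Mbeki: 10 to 11, Mbeki.
Kaur vs Ekwueme: Kaur wins 13–8.
Mbeki vs Ekwueme: Ekwueme, 13–8.
Each nominee has at least one pairwise win (Kaur beats Ekwueme; Mbeki beats Kaur; Ekwueme beats Mbeki) — no Condorcet loser.

none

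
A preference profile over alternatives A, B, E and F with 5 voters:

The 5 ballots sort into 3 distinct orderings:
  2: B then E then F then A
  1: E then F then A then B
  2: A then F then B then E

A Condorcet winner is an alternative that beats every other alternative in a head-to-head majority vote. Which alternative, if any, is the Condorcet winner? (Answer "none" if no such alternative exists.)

none

Head-to-head results (5 voters):
A–B: A 3–2.
A vs E: E, 3–2.
A vs F: F, 3–2.
B–E: B 4–1.
B vs F: F, 3–2.
E–F: E 3–2.
No alternative is unbeaten: A loses to E; B loses to A; E loses to B; F loses to E. In particular A beats B beats E beats A is a majority cycle — no Condorcet winner exists.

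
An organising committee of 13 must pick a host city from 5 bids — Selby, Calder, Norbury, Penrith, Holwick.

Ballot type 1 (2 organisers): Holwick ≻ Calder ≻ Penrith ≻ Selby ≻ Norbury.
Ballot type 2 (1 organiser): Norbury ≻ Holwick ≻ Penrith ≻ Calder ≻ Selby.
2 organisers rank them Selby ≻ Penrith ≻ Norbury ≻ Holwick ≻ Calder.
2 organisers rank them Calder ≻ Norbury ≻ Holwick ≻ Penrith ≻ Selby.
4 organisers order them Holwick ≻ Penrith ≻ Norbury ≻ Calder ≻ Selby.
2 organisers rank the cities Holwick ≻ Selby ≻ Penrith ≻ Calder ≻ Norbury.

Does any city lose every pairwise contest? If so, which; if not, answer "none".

Pairwise majorities:
Selby–Calder: Calder 9–4.
Selby vs Norbury: Norbury wins 7–6.
Selby vs Penrith: Penrith wins 9–4.
Selby vs Holwick: Selby is ranked higher on 2 ballots, Holwick on 11. Holwick wins 11–2.
Calder vs Norbury: Calder preferred on 2+2+2 = 6 ballots; Norbury wins 7–6.
Calder vs Penrith: Calder preferred on 2+2 = 4 ballots; Penrith wins 9–4.
Calder vs Holwick: Holwick, 11–2.
Norbury–Penrith: Penrith 10–3.
Norbury vs Holwick: Holwick, 8–5.
Penrith vs Holwick: Holwick wins 11–2.
Selby is beaten in every head-to-head and is the Condorcet loser.

Selby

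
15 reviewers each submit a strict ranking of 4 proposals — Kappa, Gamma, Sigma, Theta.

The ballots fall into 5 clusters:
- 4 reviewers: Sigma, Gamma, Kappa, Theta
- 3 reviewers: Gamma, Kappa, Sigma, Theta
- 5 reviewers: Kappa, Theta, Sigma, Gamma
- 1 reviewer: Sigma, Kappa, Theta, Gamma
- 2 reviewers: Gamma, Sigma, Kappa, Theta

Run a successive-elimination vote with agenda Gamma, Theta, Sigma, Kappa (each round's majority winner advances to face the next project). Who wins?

Kappa

Round 1: Gamma vs Theta — 9–6, Gamma advances.
Round 2: Gamma vs Sigma — 5–10, Sigma advances.
Round 3: Sigma vs Kappa — 7–8, Kappa advances.
The agenda winner is Kappa.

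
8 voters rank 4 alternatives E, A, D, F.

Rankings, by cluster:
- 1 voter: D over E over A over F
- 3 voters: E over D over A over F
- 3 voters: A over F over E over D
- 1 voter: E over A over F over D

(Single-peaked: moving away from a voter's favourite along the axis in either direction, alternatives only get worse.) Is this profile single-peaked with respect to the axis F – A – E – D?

Axis positions: F=1, A=2, E=3, D=4.
Cluster 1 (peak D at position 4): ranking walks positions 4-3-2-1, expanding outward from the peak — single-peaked.
Cluster 2 (peak E at position 3): ranking walks positions 3-4-2-1, expanding outward from the peak — single-peaked.
Cluster 3 (peak A at position 2): ranking walks positions 2-1-3-4, expanding outward from the peak — single-peaked.
Cluster 4 (peak E at position 3): ranking walks positions 3-2-1-4, expanding outward from the peak — single-peaked.
Every ranking is single-peaked on this axis.

yes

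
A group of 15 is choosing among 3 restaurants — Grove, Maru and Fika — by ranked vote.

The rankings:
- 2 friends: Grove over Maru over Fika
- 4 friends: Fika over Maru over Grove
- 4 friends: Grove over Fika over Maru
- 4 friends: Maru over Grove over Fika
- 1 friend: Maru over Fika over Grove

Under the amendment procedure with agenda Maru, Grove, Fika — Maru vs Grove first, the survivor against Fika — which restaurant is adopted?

Fika

Round 1: Maru vs Grove — 9–6, Maru advances.
Round 2: Maru vs Fika — 7–8, Fika advances.
The agenda winner is Fika.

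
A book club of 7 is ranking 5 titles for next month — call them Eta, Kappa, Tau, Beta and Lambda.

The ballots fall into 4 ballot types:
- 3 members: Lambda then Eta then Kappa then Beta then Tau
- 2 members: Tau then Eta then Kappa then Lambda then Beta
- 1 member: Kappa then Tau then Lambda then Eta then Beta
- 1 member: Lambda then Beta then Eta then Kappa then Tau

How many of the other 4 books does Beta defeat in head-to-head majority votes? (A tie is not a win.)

1

Beta against each rival (7 members):
Beta vs Eta: Beta is ranked higher on 1 ballot, Eta on 6. Eta wins 6–1.
Beta vs Kappa: Beta is ranked higher on 1 ballot, Kappa on 6. Kappa wins 6–1.
Beta vs Tau: Beta preferred on 3+1 = 4 ballots; Beta wins 4–3.
Beta vs Lambda: Lambda wins 7–0.
Beta beats Tau; loses to Eta, Kappa, Lambda — 1 pairwise win.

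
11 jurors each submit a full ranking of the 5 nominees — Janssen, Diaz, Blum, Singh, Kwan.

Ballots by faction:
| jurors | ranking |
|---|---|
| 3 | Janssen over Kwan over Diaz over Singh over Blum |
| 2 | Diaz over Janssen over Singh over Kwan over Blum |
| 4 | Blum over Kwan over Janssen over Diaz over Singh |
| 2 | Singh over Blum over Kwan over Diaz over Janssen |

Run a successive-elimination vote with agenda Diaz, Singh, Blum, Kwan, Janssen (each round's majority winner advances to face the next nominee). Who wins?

Blum

Round 1: Diaz vs Singh — 9–2, Diaz advances.
Round 2: Diaz vs Blum — 5–6, Blum advances.
Round 3: Blum vs Kwan — 6–5, Blum advances.
Round 4: Blum vs Janssen — 6–5, Blum advances.
The agenda winner is Blum.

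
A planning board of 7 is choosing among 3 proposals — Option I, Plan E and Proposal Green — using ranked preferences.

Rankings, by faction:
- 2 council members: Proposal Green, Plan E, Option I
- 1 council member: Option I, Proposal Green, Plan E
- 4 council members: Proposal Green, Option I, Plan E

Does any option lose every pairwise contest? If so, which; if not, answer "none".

Pairwise majorities:
Option I vs Plan E: Option I is ranked higher on 1+4 = 5 ballots, Plan E on 2. Option I wins 5–2.
Option I vs Proposal Green: 1 for Option I, 6 for Proposal Green — Proposal Green by 6–1.
Plan E vs Proposal Green: Proposal Green, 7–0.
Plan E is beaten in every head-to-head and is the Condorcet loser.

Plan E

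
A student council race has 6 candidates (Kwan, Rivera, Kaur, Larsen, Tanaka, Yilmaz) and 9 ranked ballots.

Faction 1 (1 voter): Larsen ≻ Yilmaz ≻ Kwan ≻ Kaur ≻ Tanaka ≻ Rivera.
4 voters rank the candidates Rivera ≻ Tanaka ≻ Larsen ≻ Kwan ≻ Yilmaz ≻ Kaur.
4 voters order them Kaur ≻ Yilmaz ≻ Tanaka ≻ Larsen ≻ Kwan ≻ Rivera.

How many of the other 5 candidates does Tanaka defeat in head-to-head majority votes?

3

Tanaka against each rival (9 voters):
Tanaka vs Kwan: Tanaka wins 8–1.
Tanaka–Rivera: Tanaka 5–4.
Tanaka vs Kaur: 4 to 5, Kaur.
Tanaka vs Larsen: 4+4 = 8 for Tanaka, 1 for Larsen — Tanaka by 8–1.
Tanaka vs Yilmaz: 4 to 5, Yilmaz.
Tanaka beats Kwan, Rivera, Larsen; loses to Kaur, Yilmaz — 3 pairwise wins.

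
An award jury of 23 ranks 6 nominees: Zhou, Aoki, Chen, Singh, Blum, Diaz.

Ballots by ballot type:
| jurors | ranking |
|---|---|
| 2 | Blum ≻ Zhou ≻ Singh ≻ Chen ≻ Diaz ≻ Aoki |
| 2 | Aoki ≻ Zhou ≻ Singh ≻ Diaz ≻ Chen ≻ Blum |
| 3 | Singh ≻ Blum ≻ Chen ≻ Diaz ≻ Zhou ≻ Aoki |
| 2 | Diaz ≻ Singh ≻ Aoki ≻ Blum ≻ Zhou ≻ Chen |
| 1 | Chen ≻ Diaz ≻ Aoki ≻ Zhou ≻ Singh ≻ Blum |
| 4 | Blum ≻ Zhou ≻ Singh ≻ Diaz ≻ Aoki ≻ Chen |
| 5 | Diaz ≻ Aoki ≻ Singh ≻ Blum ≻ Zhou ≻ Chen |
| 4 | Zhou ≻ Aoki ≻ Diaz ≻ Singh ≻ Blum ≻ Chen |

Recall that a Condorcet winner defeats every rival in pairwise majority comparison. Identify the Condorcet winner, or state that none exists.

Check each pair by majority over 23 ballots:
Zhou vs Aoki: 13 to 10, Zhou.
Zhou vs Chen: 19 to 4, Zhou.
Zhou vs Singh: 13 to 10, Zhou.
Zhou vs Blum: Zhou preferred on 2+1+4 = 7 ballots; Blum wins 16–7.
Zhou vs Diaz: Zhou is ranked higher on 2+2+4+4 = 12 ballots, Diaz on 11. Zhou wins 12–11.
Aoki vs Chen: Aoki preferred on 2+2+4+5+4 = 17 ballots; Aoki wins 17–6.
Aoki vs Singh: Aoki preferred on 2+1+5+4 = 12 ballots; Aoki wins 12–11.
Aoki vs Blum: 2+2+1+5+4 = 14 for Aoki, 9 for Blum — Aoki by 14–9.
Aoki vs Diaz: Aoki is ranked higher on 2+4 = 6 ballots, Diaz on 17. Diaz wins 17–6.
Chen vs Singh: Chen is ranked higher on 1 ballot, Singh on 22. Singh wins 22–1.
Chen vs Blum: 3 to 20, Blum.
Chen vs Diaz: 2+3+1 = 6 for Chen, 17 for Diaz — Diaz by 17–6.
Singh vs Blum: Singh preferred on 2+3+2+1+5+4 = 17 ballots; Singh wins 17–6.
Singh vs Diaz: 11 to 12, Diaz.
Blum vs Diaz: Blum preferred on 2+3+4 = 9 ballots; Diaz wins 14–9.
Each nominee drops at least one matchup (Zhou loses to Blum; Aoki loses to Zhou; Chen loses to Zhou; Singh loses to Zhou; Blum loses to Aoki; Diaz loses to Zhou); the cycle Zhou beats Aoki beats Blum beats Zhou rules out a Condorcet winner.

none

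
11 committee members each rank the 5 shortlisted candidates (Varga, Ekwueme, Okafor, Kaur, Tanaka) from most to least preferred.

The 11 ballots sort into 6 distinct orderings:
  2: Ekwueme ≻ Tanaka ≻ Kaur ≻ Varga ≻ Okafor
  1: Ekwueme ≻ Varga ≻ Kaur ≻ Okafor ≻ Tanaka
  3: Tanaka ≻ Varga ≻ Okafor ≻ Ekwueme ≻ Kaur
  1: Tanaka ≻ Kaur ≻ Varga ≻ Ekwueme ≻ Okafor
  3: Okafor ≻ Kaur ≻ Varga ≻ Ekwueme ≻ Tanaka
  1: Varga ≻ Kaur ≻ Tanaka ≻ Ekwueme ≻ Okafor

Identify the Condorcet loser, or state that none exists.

Pairwise majorities:
Varga vs Ekwueme: Varga is ranked higher on 3+1+3+1 = 8 ballots, Ekwueme on 3. Varga wins 8–3.
Varga–Okafor: Varga 8–3.
Varga vs Kaur: 5 to 6, Kaur.
Varga vs Tanaka: Varga is ranked higher on 1+3+1 = 5 ballots, Tanaka on 6. Tanaka wins 6–5.
Ekwueme–Okafor: Okafor 6–5.
Ekwueme vs Kaur: Ekwueme preferred on 2+1+3 = 6 ballots; Ekwueme wins 6–5.
Ekwueme vs Tanaka: 2+1+3 = 6 for Ekwueme, 5 for Tanaka — Ekwueme by 6–5.
Okafor vs Kaur: Okafor, 6–5.
Okafor vs Tanaka: Tanaka, 7–4.
Kaur vs Tanaka: Kaur is ranked higher on 1+3+1 = 5 ballots, Tanaka on 6. Tanaka wins 6–5.
Each candidate has at least one pairwise win (Varga beats Ekwueme; Ekwueme beats Kaur; Okafor beats Ekwueme; Kaur beats Varga; Tanaka beats Varga) — no Condorcet loser.

none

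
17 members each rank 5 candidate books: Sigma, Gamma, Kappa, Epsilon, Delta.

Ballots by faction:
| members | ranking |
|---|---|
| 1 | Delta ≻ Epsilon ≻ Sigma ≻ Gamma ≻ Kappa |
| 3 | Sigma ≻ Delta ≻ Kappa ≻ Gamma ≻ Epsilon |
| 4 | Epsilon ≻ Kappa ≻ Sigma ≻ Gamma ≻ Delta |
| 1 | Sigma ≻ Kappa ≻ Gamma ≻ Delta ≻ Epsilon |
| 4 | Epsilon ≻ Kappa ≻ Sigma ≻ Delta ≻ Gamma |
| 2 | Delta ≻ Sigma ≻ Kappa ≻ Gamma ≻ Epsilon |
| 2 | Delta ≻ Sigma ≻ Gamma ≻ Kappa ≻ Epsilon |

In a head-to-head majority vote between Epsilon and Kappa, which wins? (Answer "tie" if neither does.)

Ballots ranking Epsilon above Kappa: 1 + 4 + 4 = 9.
Ballots ranking Kappa above Epsilon: 17 − 9 = 8.
Epsilon wins the head-to-head 9–8.

Epsilon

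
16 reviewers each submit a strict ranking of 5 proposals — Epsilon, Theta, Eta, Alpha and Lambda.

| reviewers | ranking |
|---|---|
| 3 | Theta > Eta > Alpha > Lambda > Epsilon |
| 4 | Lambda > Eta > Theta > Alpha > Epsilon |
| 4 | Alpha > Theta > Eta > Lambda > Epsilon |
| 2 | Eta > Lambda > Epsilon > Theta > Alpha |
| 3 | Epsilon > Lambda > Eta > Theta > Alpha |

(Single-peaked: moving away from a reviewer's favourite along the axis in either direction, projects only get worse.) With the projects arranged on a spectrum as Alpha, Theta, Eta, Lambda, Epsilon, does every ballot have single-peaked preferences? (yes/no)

Axis positions: Alpha=1, Theta=2, Eta=3, Lambda=4, Epsilon=5.
Faction 1 (peak Theta at position 2): ranking walks positions 2-3-1-4-5, expanding outward from the peak — single-peaked.
Faction 2 (peak Lambda at position 4): ranking walks positions 4-3-2-1-5, expanding outward from the peak — single-peaked.
Faction 3 (peak Alpha at position 1): ranking walks positions 1-2-3-4-5, expanding outward from the peak — single-peaked.
Faction 4 (peak Eta at position 3): ranking walks positions 3-4-5-2-1, expanding outward from the peak — single-peaked.
Faction 5 (peak Epsilon at position 5): ranking walks positions 5-4-3-2-1, expanding outward from the peak — single-peaked.
Every ranking is single-peaked on this axis.

yes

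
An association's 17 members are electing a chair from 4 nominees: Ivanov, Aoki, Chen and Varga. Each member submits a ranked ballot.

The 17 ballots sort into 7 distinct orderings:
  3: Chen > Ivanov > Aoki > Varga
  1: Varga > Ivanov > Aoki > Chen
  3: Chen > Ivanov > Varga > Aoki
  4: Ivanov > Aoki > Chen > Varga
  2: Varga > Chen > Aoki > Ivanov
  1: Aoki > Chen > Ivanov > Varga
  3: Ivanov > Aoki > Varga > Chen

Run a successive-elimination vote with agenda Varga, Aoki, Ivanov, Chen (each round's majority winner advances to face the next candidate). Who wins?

Round 1: Varga vs Aoki — 6–11, Aoki advances.
Round 2: Aoki vs Ivanov — 3–14, Ivanov advances.
Round 3: Ivanov vs Chen — 8–9, Chen advances.
The agenda winner is Chen.

Chen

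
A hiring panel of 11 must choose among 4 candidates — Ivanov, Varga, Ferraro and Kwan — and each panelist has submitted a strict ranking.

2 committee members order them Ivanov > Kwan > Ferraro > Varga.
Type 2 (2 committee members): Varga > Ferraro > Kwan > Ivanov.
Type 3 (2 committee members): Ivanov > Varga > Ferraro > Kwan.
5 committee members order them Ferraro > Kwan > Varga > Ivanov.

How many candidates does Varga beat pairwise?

Varga against each rival (11 committee members):
Varga vs Ivanov: 2+5 = 7 for Varga, 4 for Ivanov — Varga by 7–4.
Varga vs Ferraro: Varga preferred on 2+2 = 4 ballots; Ferraro wins 7–4.
Varga vs Kwan: 2+2 = 4 for Varga, 7 for Kwan — Kwan by 7–4.
Varga beats Ivanov; loses to Ferraro, Kwan — 1 pairwise win.

1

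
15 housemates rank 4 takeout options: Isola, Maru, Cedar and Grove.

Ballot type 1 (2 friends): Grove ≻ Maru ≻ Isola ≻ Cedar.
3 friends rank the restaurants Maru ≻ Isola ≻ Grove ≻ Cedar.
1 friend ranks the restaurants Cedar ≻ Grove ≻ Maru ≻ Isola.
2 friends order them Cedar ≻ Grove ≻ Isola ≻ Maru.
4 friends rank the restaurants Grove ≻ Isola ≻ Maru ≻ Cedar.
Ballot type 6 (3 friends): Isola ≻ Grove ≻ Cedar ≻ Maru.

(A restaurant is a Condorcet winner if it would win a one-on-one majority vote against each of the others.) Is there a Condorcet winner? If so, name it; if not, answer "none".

Head-to-head results (15 friends):
Isola–Maru: Isola 9–6.
Isola–Cedar: Isola 12–3.
Isola–Grove: Grove 9–6.
Maru vs Cedar: Maru wins 9–6.
Maru vs Grove: Maru is ranked higher on 3 ballots, Grove on 12. Grove wins 12–3.
Cedar vs Grove: 3 to 12, Grove.
Grove beats each of Isola, Maru, Cedar — Grove is the Condorcet winner.

Grove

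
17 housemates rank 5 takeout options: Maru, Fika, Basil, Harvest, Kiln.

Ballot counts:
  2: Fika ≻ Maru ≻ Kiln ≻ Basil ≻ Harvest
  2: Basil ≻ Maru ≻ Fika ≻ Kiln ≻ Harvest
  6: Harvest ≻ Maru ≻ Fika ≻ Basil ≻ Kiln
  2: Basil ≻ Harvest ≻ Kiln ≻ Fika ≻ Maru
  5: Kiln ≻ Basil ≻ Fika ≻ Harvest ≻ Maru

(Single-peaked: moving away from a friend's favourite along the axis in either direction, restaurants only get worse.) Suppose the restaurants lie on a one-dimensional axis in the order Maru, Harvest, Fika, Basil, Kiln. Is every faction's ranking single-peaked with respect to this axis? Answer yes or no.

Axis positions: Maru=1, Harvest=2, Fika=3, Basil=4, Kiln=5.
Faction 1: ranking walks positions 3-1-5-4-2; Maru is ranked above Harvest even though Harvest lies between Maru and the peak Fika on the axis — preferences dip and rise again. Not single-peaked.
Faction 2: ranking walks positions 4-1-3-5-2; Maru is ranked above Fika even though Fika lies between Maru and the peak Basil on the axis — preferences dip and rise again. Not single-peaked.
Faction 3 (peak Harvest at position 2): ranking walks positions 2-1-3-4-5, expanding outward from the peak — single-peaked.
Faction 4: ranking walks positions 4-2-5-3-1; Harvest is ranked above Fika even though Fika lies between Harvest and the peak Basil on the axis — preferences dip and rise again. Not single-peaked.
Faction 5 (peak Kiln at position 5): ranking walks positions 5-4-3-2-1, expanding outward from the peak — single-peaked.
Faction 1 violates single-peakedness, so the profile is not single-peaked on this axis.

no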